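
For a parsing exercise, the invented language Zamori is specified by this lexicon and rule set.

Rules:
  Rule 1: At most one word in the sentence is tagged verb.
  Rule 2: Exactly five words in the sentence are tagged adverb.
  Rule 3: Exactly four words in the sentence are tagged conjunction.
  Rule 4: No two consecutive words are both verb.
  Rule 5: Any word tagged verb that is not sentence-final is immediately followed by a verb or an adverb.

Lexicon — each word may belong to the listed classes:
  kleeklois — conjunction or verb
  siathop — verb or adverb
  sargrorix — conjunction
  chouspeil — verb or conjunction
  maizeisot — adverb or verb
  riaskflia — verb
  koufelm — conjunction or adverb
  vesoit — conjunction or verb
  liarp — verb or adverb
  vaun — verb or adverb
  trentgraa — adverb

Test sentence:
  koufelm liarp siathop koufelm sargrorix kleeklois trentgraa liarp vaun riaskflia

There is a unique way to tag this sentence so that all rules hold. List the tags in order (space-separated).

conjunction adverb adverb conjunction conjunction conjunction adverb adverb adverb verb

Candidates per position — 1:koufelm {conjunction,adverb}; 2:liarp {verb,adverb}; 3:siathop {verb,adverb}; 4:koufelm {conjunction,adverb}; 5:sargrorix {conjunction}; 6:kleeklois {conjunction,verb}; 7:trentgraa {adverb}; 8:liarp {verb,adverb}; 9:vaun {verb,adverb}; 10:riaskflia {verb}.
Position 1: tagging it adverb would leave rule 3 unsatisfiable, so it must be conjunction.
Position 2: tagging it verb would leave rule 1 unsatisfiable, so it must be adverb.
Position 3: tagging it verb would leave rule 1 unsatisfiable, so it must be adverb.
Position 4: tagging it adverb would leave rule 3 unsatisfiable, so it must be conjunction.
Position 6: tagging it verb would leave rule 1 unsatisfiable, so it must be conjunction.
Position 8: tagging it verb would leave rule 1 unsatisfiable, so it must be adverb.
Position 9: tagging it verb would leave rule 1 unsatisfiable, so it must be adverb.
The only consistent sequence is: conjunction adverb adverb conjunction conjunction conjunction adverb adverb adverb verb.
Checking: rule 1 holds; rule 2 holds; rule 3 holds; rule 4 holds; rule 5 holds.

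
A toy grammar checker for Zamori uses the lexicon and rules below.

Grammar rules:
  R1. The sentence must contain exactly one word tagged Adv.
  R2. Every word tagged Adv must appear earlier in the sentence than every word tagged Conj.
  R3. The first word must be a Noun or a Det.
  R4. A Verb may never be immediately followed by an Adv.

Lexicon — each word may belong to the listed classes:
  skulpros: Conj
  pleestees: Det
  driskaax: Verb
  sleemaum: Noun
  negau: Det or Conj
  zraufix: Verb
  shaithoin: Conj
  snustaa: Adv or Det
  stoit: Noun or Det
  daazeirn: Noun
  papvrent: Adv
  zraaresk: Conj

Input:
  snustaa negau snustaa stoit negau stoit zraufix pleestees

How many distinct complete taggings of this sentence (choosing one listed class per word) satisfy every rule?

Candidates per position — 1:snustaa {Adv,Det}; 2:negau {Det,Conj}; 3:snustaa {Adv,Det}; 4:stoit {Noun,Det}; 5:negau {Det,Conj}; 6:stoit {Noun,Det}; 7:zraufix {Verb}; 8:pleestees {Det}.
There are 64 candidate sequences in total.
Checking each against the rules leaves 8 sequences.
Count = 8.

8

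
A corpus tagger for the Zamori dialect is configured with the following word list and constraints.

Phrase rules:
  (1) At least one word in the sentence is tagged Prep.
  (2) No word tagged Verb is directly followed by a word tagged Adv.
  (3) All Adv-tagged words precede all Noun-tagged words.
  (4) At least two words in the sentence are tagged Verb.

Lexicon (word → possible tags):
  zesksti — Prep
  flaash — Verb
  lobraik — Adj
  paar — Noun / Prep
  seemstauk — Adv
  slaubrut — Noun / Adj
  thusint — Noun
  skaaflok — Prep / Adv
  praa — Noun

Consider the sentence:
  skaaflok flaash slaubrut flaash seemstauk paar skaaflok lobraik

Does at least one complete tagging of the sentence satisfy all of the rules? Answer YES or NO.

NO

Candidates per position — 1:skaaflok {Prep,Adv}; 2:flaash {Verb}; 3:slaubrut {Noun,Adj}; 4:flaash {Verb}; 5:seemstauk {Adv}; 6:paar {Noun,Prep}; 7:skaaflok {Prep,Adv}; 8:lobraik {Adj}.
Rule 2 cannot be satisfied by any choice of tags from the lexicon.
So there is no consistent tagging.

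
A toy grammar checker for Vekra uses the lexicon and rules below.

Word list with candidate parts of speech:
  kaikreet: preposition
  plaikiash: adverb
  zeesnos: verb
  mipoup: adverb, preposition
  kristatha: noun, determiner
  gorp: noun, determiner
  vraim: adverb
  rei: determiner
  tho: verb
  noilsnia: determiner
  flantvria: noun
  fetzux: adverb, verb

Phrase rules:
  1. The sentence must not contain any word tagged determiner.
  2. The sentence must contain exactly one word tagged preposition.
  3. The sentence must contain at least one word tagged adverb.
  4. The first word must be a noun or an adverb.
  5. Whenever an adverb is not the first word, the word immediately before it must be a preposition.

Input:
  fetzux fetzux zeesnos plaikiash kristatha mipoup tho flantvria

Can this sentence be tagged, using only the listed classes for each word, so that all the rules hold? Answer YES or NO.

Candidates per position — 1:fetzux {adverb,verb}; 2:fetzux {adverb,verb}; 3:zeesnos {verb}; 4:plaikiash {adverb}; 5:kristatha {noun,determiner}; 6:mipoup {adverb,preposition}; 7:tho {verb}; 8:flantvria {noun}.
Rule 5 cannot be satisfied by any choice of tags from the lexicon.
So there is no consistent tagging.

NO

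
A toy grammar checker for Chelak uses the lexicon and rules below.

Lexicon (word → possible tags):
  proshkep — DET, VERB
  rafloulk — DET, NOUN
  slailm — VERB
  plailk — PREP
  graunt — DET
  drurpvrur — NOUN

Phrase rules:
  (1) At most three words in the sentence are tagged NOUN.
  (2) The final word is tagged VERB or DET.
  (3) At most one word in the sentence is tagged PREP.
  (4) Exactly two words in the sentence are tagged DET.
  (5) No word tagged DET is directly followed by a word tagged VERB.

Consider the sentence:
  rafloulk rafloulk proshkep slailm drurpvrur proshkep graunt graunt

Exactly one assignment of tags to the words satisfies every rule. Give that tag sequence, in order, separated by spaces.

Candidates per position — 1:rafloulk {DET,NOUN}; 2:rafloulk {DET,NOUN}; 3:proshkep {DET,VERB}; 4:slailm {VERB}; 5:drurpvrur {NOUN}; 6:proshkep {DET,VERB}; 7:graunt {DET}; 8:graunt {DET}.
Position 1: DET is ruled out by rule 4; that leaves NOUN.
Position 2: DET is ruled out by rule 4; that leaves NOUN.
Position 3: DET is ruled out by rule 4; that leaves VERB.
Position 6: DET is ruled out by rule 4; that leaves VERB.
The unique satisfying tagging is: NOUN NOUN VERB VERB NOUN VERB DET DET.
Check: rule 1 satisfied; rule 2 satisfied; rule 3 satisfied; rule 4 satisfied; rule 5 satisfied.

NOUN NOUN VERB VERB NOUN VERB DET DET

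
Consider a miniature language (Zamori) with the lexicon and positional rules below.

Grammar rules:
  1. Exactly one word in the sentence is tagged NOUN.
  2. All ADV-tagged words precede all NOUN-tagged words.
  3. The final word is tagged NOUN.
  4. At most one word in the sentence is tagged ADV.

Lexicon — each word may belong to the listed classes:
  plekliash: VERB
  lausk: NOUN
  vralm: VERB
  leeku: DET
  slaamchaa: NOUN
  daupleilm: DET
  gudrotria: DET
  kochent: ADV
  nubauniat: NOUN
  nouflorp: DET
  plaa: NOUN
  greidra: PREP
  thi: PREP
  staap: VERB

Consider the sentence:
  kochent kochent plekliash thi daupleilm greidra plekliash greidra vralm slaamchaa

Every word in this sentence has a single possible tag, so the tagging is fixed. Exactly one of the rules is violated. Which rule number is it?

4

Fixed tagging: ADV ADV VERB PREP DET PREP VERB PREP VERB NOUN.
Rule check: R1 ✓, R2 ✓, R3 ✓, R4 ✗.
Only rule 4 fails.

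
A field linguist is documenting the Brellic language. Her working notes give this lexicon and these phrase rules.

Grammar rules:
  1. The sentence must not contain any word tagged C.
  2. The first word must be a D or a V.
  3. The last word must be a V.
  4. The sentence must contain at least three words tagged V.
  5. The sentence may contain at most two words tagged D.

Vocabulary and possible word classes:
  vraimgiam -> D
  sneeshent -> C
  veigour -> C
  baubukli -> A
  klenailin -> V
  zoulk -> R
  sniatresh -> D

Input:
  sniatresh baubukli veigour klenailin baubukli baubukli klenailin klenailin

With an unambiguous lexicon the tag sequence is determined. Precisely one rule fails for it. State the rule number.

1

Fixed tagging: D A C V A A V V.
Rule check: R1 fail, R2 pass, R3 pass, R4 pass, R5 pass.
Only rule 1 fails.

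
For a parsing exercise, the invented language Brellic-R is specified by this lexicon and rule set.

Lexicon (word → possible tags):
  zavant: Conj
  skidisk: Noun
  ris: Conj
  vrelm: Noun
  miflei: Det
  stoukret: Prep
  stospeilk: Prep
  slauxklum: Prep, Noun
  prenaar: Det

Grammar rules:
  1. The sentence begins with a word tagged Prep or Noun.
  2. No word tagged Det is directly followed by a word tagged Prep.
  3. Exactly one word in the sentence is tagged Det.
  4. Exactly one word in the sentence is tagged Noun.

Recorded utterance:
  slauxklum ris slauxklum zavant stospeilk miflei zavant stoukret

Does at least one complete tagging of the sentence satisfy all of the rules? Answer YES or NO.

YES

Candidates per position — 1:slauxklum {Prep,Noun}; 2:ris {Conj}; 3:slauxklum {Prep,Noun}; 4:zavant {Conj}; 5:stospeilk {Prep}; 6:miflei {Det}; 7:zavant {Conj}; 8:stoukret {Prep}.
One satisfying assignment: Prep Conj Noun Conj Prep Det Conj Prep.
Rule-by-rule: rule 1 holds; rule 2 holds; rule 3 holds; rule 4 holds.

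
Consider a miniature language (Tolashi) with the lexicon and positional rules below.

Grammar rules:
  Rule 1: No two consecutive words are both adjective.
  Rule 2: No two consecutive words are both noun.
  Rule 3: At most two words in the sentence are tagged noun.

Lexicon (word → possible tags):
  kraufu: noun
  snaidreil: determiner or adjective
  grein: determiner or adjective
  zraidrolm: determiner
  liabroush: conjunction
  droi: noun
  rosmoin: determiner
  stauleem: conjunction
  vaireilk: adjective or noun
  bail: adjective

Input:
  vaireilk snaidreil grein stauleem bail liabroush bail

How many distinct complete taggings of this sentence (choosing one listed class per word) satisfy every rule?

5

Candidates per position — 1:vaireilk {adjective,noun}; 2:snaidreil {determiner,adjective}; 3:grein {determiner,adjective}; 4:stauleem {conjunction}; 5:bail {adjective}; 6:liabroush {conjunction}; 7:bail {adjective}.
There are 8 candidate sequences in total.
The sequences that satisfy every rule: adjective determiner determiner conjunction adjective conjunction adjective; adjective determiner adjective conjunction adjective conjunction adjective; noun determiner determiner conjunction adjective conjunction adjective; noun determiner adjective conjunction adjective conjunction adjective; noun adjective determiner conjunction adjective conjunction adjective.
Count = 5.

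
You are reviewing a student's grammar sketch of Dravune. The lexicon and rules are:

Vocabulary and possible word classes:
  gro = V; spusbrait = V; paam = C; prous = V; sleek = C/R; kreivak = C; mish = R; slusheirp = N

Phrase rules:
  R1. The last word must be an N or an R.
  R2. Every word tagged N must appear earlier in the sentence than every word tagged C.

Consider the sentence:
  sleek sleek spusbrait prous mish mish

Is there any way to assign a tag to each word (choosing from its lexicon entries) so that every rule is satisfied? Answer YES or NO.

Candidates per position — 1:sleek {C,R}; 2:sleek {C,R}; 3:spusbrait {V}; 4:prous {V}; 5:mish {R}; 6:mish {R}.
One satisfying assignment: R C V V R R.
Check: rule 1 ✓; rule 2 ✓.

YES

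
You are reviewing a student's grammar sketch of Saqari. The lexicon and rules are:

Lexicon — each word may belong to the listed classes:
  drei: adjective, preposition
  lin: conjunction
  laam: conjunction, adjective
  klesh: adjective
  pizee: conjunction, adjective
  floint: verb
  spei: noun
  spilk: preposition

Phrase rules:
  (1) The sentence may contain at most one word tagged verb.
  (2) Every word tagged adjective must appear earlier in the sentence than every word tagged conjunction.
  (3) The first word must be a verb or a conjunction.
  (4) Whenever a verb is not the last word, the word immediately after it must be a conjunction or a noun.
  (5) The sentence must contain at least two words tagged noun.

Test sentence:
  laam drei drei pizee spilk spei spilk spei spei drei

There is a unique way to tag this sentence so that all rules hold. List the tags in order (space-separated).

conjunction preposition preposition conjunction preposition noun preposition noun noun preposition

Candidates per position — 1:laam {conjunction,adjective}; 2:drei {adjective,preposition}; 3:drei {adjective,preposition}; 4:pizee {conjunction,adjective}; 5:spilk {preposition}; 6:spei {noun}; 7:spilk {preposition}; 8:spei {noun}; 9:spei {noun}; 10:drei {adjective,preposition}.
If word 1 were adjective, no tagging could satisfy rule 3; so word 1 is conjunction.
If word 2 were adjective, no tagging could satisfy rule 2; so word 2 is preposition.
If word 3 were adjective, no tagging could satisfy rule 2; so word 3 is preposition.
If word 4 were adjective, no tagging could satisfy rule 2; so word 4 is conjunction.
If word 10 were adjective, no tagging could satisfy rule 2; so word 10 is preposition.
So the tagging must be: conjunction preposition preposition conjunction preposition noun preposition noun noun preposition.
Rule-by-rule: rule 1 ok; rule 2 ok; rule 3 ok; rule 4 ok; rule 5 ok.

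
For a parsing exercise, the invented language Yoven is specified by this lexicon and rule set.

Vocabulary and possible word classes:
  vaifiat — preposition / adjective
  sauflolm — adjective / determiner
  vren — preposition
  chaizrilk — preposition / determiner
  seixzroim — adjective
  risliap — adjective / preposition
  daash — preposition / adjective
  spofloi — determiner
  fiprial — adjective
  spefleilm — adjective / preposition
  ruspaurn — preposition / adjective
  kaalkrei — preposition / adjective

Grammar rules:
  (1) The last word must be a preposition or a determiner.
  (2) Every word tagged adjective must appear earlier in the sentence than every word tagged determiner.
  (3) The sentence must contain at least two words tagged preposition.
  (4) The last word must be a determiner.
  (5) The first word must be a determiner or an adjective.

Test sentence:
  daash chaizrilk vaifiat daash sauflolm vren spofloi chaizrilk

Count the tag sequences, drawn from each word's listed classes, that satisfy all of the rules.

Candidates per position — 1:daash {preposition,adjective}; 2:chaizrilk {preposition,determiner}; 3:vaifiat {preposition,adjective}; 4:daash {preposition,adjective}; 5:sauflolm {adjective,determiner}; 6:vren {preposition}; 7:spofloi {determiner}; 8:chaizrilk {preposition,determiner}.
There are 64 candidate sequences in total.
Checking each against the rules leaves 9 sequences.
Count = 9.

9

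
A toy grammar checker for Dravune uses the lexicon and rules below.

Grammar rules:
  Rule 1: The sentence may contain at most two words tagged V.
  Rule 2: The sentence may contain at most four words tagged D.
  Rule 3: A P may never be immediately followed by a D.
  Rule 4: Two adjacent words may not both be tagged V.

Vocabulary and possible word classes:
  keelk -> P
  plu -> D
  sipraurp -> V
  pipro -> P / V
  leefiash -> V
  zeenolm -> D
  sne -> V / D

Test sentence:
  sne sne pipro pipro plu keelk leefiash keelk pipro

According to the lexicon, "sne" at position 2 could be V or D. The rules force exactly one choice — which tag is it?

Candidates per position — 1:sne {V,D}; 2:sne {V,D}; 3:pipro {P,V}; 4:pipro {P,V}; 5:plu {D}; 6:keelk {P}; 7:leefiash {V}; 8:keelk {P}; 9:pipro {P,V}.
Position 4: tagging it P would leave rule 3 unsatisfiable, so it must be V.
Position 9: tagging it V would leave rule 1 unsatisfiable, so it must be P.
Position 1: tagging it V would leave rule 1 unsatisfiable, so it must be D.
Position 2: tagging it V would leave rule 1 unsatisfiable, so it must be D.
Position 3: tagging it V would leave rule 1 unsatisfiable, so it must be P.
The only consistent sequence is: D D P V D P V P P.
Checking: rule 1 holds; rule 2 holds; rule 3 holds; rule 4 holds.

D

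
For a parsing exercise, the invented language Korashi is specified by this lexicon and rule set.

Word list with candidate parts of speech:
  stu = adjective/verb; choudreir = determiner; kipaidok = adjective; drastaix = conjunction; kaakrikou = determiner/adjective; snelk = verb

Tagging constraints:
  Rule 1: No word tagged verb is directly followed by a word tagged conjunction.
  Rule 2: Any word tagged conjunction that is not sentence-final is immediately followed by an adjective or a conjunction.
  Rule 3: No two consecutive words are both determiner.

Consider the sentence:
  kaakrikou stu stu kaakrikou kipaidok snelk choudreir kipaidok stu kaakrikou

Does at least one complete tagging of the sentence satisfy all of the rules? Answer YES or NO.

Candidates per position — 1:kaakrikou {determiner,adjective}; 2:stu {adjective,verb}; 3:stu {adjective,verb}; 4:kaakrikou {determiner,adjective}; 5:kipaidok {adjective}; 6:snelk {verb}; 7:choudreir {determiner}; 8:kipaidok {adjective}; 9:stu {adjective,verb}; 10:kaakrikou {determiner,adjective}.
One satisfying assignment: determiner adjective verb determiner adjective verb determiner adjective adjective determiner.
Checking: rule 1 ✓; rule 2 ✓; rule 3 ✓.

YES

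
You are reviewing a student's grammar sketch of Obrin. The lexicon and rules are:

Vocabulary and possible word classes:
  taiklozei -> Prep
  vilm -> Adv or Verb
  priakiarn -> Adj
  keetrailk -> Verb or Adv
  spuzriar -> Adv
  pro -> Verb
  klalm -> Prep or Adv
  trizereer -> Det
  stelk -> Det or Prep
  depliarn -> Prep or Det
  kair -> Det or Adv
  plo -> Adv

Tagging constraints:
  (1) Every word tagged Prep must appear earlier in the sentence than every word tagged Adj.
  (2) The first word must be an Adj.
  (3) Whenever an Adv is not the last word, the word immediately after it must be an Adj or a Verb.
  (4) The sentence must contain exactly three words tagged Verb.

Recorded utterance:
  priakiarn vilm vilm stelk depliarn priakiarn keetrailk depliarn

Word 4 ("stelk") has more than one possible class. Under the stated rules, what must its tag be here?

Candidates per position — 1:priakiarn {Adj}; 2:vilm {Adv,Verb}; 3:vilm {Adv,Verb}; 4:stelk {Det,Prep}; 5:depliarn {Prep,Det}; 6:priakiarn {Adj}; 7:keetrailk {Verb,Adv}; 8:depliarn {Prep,Det}.
Position 2: Adv is ruled out by rule 4; that leaves Verb.
Position 3: Adv is ruled out by rule 3; that leaves Verb.
Position 4: Prep is ruled out by rule 1; that leaves Det.
Position 5: Prep is ruled out by rule 1; that leaves Det.
Position 7: Adv is ruled out by rule 3; that leaves Verb.
Position 8: Prep is ruled out by rule 1; that leaves Det.
The only consistent sequence is: Adj Verb Verb Det Det Adj Verb Det.
Verifying each rule — rule 1 satisfied; rule 2 satisfied; rule 3 satisfied; rule 4 satisfied.

Det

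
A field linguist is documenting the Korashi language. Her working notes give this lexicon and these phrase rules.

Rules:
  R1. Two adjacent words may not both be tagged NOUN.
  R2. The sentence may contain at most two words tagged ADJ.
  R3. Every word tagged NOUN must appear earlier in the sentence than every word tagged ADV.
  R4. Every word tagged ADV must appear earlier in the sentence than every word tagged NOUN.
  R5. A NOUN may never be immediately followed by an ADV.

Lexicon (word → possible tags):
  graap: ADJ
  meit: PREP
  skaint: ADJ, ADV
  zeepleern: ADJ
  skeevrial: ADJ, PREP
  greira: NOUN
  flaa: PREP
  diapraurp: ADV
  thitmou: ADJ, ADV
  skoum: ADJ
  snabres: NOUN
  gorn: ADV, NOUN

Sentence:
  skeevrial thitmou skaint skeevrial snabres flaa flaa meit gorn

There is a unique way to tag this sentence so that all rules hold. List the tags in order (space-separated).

PREP ADJ ADJ PREP NOUN PREP PREP PREP NOUN

Candidates per position — 1:skeevrial {ADJ,PREP}; 2:thitmou {ADJ,ADV}; 3:skaint {ADJ,ADV}; 4:skeevrial {ADJ,PREP}; 5:snabres {NOUN}; 6:flaa {PREP}; 7:flaa {PREP}; 8:meit {PREP}; 9:gorn {ADV,NOUN}.
Position 2: tagging it ADV would leave rule 3 unsatisfiable, so it must be ADJ.
Position 3: tagging it ADV would leave rule 3 unsatisfiable, so it must be ADJ.
Position 4: tagging it ADJ would leave rule 2 unsatisfiable, so it must be PREP.
Position 9: tagging it ADV would leave rule 4 unsatisfiable, so it must be NOUN.
Position 1: tagging it ADJ would leave rule 2 unsatisfiable, so it must be PREP.
The only consistent sequence is: PREP ADJ ADJ PREP NOUN PREP PREP PREP NOUN.
Verifying each rule — rule 1 holds; rule 2 holds; rule 3 holds; rule 4 holds; rule 5 holds.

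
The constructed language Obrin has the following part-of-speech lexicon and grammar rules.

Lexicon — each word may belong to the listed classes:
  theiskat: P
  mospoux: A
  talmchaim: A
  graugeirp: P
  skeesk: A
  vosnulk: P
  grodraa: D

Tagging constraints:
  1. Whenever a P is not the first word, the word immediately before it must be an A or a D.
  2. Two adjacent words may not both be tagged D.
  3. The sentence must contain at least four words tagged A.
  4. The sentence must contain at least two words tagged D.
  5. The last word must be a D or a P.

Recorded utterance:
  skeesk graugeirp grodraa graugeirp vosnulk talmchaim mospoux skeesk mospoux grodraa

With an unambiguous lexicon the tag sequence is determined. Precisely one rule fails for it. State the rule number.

Fixed tagging: A P D P P A A A A D.
Applying the rules: R1 ✗, R2 ✓, R3 ✓, R4 ✓, R5 ✓.
Only rule 1 fails.

1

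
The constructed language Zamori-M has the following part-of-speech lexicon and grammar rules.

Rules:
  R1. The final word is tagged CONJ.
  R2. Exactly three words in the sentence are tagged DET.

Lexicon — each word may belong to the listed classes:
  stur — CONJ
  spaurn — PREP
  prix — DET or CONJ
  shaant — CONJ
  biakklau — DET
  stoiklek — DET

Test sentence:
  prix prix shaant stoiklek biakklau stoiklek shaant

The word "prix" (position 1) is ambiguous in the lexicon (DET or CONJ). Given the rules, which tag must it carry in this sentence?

CONJ

Candidates per position — 1:prix {DET,CONJ}; 2:prix {DET,CONJ}; 3:shaant {CONJ}; 4:stoiklek {DET}; 5:biakklau {DET}; 6:stoiklek {DET}; 7:shaant {CONJ}.
Word 1 cannot be DET — rule 2 would then fail for every completion. It is CONJ.
Word 2 cannot be DET — rule 2 would then fail for every completion. It is CONJ.
The unique satisfying tagging is: CONJ CONJ CONJ DET DET DET CONJ.
Checking: rule 1 satisfied; rule 2 satisfied.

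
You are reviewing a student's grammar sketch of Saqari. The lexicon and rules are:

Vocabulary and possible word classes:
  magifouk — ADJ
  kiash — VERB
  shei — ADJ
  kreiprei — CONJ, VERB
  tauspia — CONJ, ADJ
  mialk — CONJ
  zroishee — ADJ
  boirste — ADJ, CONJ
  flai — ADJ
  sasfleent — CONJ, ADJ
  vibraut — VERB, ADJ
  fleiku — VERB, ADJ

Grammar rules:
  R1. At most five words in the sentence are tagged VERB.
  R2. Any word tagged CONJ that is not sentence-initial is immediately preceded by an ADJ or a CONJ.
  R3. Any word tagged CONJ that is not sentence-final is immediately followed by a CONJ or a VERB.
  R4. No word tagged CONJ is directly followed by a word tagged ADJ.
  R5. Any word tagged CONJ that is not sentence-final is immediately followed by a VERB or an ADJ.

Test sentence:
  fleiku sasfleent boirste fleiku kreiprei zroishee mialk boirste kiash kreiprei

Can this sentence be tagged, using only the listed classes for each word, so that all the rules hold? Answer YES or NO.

Candidates per position — 1:fleiku {VERB,ADJ}; 2:sasfleent {CONJ,ADJ}; 3:boirste {ADJ,CONJ}; 4:fleiku {VERB,ADJ}; 5:kreiprei {CONJ,VERB}; 6:zroishee {ADJ}; 7:mialk {CONJ}; 8:boirste {ADJ,CONJ}; 9:kiash {VERB}; 10:kreiprei {CONJ,VERB}.
Every candidate sequence violates at least one rule; no consistent tagging exists.

NO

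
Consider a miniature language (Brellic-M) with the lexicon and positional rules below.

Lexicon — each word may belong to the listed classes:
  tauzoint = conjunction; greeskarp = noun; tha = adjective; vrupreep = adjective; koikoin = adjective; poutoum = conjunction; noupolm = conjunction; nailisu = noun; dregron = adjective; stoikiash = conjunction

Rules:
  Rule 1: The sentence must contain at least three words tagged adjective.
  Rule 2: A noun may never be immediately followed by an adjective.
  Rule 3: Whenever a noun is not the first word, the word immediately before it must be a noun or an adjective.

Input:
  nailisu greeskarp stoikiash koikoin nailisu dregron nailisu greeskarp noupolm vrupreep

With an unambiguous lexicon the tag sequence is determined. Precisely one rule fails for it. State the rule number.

2

Fixed tagging: noun noun conjunction adjective noun adjective noun noun conjunction adjective.
Rule check: R1 ok, R2 fails, R3 ok.
Only rule 2 fails.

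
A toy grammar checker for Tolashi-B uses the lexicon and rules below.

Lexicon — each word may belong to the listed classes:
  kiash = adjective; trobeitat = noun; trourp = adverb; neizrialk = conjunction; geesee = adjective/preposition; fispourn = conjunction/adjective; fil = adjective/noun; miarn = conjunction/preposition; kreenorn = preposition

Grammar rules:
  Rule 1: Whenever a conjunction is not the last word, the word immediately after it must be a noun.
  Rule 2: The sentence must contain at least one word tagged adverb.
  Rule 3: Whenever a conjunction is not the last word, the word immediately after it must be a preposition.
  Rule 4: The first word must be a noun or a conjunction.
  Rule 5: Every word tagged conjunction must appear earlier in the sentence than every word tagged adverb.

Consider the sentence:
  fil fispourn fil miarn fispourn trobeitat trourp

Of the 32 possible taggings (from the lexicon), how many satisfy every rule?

Candidates per position — 1:fil {adjective,noun}; 2:fispourn {conjunction,adjective}; 3:fil {adjective,noun}; 4:miarn {conjunction,preposition}; 5:fispourn {conjunction,adjective}; 6:trobeitat {noun}; 7:trourp {adverb}.
There are 32 candidate sequences in total.
The sequences that satisfy every rule: noun adjective adjective preposition adjective noun adverb; noun adjective noun preposition adjective noun adverb.
Count = 2.

2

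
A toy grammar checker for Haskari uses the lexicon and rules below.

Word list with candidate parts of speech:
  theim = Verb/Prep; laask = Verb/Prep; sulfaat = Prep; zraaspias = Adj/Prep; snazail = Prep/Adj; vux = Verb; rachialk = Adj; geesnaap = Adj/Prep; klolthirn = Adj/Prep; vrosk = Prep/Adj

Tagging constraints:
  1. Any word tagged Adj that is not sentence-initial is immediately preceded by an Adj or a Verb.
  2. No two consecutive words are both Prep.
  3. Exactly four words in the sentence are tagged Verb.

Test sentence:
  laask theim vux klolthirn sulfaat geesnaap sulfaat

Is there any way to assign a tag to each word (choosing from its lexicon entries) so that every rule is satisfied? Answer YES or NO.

NO

Candidates per position — 1:laask {Verb,Prep}; 2:theim {Verb,Prep}; 3:vux {Verb}; 4:klolthirn {Adj,Prep}; 5:sulfaat {Prep}; 6:geesnaap {Adj,Prep}; 7:sulfaat {Prep}.
Rule 3 cannot be satisfied by any choice of tags from the lexicon.
So there is no consistent tagging.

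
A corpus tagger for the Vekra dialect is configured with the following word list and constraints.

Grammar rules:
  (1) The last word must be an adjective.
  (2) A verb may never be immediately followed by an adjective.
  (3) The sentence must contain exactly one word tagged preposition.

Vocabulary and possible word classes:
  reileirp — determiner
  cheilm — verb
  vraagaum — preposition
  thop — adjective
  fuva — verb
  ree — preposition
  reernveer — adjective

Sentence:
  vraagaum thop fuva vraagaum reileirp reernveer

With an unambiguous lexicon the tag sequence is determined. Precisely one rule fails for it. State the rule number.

3

Fixed tagging: preposition adjective verb preposition determiner adjective.
Rule check: R1 ok, R2 ok, R3 fails.
Only rule 3 fails.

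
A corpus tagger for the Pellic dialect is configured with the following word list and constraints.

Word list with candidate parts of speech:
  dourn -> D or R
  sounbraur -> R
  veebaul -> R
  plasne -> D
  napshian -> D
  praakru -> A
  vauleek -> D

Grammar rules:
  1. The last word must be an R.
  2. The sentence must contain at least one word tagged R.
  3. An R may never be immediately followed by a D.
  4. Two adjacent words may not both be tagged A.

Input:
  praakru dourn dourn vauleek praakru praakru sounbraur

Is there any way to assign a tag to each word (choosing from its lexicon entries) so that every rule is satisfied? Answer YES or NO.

Candidates per position — 1:praakru {A}; 2:dourn {D,R}; 3:dourn {D,R}; 4:vauleek {D}; 5:praakru {A}; 6:praakru {A}; 7:sounbraur {R}.
Rule 4 cannot be satisfied by any choice of tags from the lexicon.
So there is no consistent tagging.

NO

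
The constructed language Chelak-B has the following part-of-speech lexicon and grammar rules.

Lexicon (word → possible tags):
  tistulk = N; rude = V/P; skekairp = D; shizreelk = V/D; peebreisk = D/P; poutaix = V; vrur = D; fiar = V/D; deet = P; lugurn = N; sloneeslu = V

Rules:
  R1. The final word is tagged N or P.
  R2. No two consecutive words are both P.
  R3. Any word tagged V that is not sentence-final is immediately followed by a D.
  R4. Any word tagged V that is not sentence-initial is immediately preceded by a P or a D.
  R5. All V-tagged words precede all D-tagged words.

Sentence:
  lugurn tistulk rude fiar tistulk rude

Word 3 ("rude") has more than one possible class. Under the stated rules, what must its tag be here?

P

Candidates per position — 1:lugurn {N}; 2:tistulk {N}; 3:rude {V,P}; 4:fiar {V,D}; 5:tistulk {N}; 6:rude {V,P}.
Position 3: V is ruled out by rule 4; that leaves P.
Position 4: V is ruled out by rule 3; that leaves D.
Position 6: V is ruled out by rule 1; that leaves P.
The unique satisfying tagging is: N N P D N P.
Rule-by-rule: rule 1 satisfied; rule 2 satisfied; rule 3 satisfied; rule 4 satisfied; rule 5 satisfied.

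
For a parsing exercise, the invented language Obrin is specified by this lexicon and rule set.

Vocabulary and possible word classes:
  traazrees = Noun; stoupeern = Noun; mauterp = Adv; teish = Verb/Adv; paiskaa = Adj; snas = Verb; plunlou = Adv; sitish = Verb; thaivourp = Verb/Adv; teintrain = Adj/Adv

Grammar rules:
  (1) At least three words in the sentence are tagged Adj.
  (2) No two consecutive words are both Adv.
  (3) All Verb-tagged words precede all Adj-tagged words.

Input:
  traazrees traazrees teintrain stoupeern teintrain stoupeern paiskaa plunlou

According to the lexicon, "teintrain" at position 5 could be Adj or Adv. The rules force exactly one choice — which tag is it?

Candidates per position — 1:traazrees {Noun}; 2:traazrees {Noun}; 3:teintrain {Adj,Adv}; 4:stoupeern {Noun}; 5:teintrain {Adj,Adv}; 6:stoupeern {Noun}; 7:paiskaa {Adj}; 8:plunlou {Adv}.
Position 3: Adv is ruled out by rule 1; that leaves Adj.
Position 5: Adv is ruled out by rule 1; that leaves Adj.
The only consistent sequence is: Noun Noun Adj Noun Adj Noun Adj Adv.
Checking: rule 1 ok; rule 2 ok; rule 3 ok.

Adj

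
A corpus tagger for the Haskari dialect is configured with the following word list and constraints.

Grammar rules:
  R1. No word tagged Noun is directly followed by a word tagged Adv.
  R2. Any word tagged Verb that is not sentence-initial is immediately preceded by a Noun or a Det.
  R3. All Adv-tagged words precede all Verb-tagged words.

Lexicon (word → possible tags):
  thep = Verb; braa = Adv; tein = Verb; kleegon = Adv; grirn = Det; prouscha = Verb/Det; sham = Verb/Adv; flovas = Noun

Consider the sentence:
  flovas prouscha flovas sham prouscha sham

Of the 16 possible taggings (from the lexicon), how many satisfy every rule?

2

Candidates per position — 1:flovas {Noun}; 2:prouscha {Verb,Det}; 3:flovas {Noun}; 4:sham {Verb,Adv}; 5:prouscha {Verb,Det}; 6:sham {Verb,Adv}.
There are 16 candidate sequences in total.
The sequences that satisfy every rule: Noun Verb Noun Verb Det Verb; Noun Det Noun Verb Det Verb.
Count = 2.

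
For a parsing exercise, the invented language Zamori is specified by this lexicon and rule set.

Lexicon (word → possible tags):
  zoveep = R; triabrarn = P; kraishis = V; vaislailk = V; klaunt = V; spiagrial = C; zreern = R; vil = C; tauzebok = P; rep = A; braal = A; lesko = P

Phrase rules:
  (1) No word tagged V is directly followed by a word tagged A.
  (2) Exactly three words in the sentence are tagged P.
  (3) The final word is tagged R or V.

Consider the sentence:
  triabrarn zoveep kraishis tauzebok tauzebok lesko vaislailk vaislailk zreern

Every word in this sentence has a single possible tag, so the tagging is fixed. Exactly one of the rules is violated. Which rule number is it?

Fixed tagging: P R V P P P V V R.
Rule check: R1 holds, R2 violated, R3 holds.
Only rule 2 fails.

2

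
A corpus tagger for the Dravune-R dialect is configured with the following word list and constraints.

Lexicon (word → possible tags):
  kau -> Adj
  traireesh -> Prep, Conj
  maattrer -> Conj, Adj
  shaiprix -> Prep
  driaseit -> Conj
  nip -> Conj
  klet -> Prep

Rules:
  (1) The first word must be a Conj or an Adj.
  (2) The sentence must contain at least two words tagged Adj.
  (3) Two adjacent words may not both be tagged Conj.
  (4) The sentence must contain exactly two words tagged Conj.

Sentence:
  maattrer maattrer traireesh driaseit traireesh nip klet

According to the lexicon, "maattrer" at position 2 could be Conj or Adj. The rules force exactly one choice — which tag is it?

Candidates per position — 1:maattrer {Conj,Adj}; 2:maattrer {Conj,Adj}; 3:traireesh {Prep,Conj}; 4:driaseit {Conj}; 5:traireesh {Prep,Conj}; 6:nip {Conj}; 7:klet {Prep}.
Position 1: tagging it Conj would leave rule 2 unsatisfiable, so it must be Adj.
Position 2: tagging it Conj would leave rule 2 unsatisfiable, so it must be Adj.
Position 3: tagging it Conj would leave rule 3 unsatisfiable, so it must be Prep.
Position 5: tagging it Conj would leave rule 3 unsatisfiable, so it must be Prep.
That leaves exactly one tagging: Adj Adj Prep Conj Prep Conj Prep.
Check: rule 1 satisfied; rule 2 satisfied; rule 3 satisfied; rule 4 satisfied.

Adj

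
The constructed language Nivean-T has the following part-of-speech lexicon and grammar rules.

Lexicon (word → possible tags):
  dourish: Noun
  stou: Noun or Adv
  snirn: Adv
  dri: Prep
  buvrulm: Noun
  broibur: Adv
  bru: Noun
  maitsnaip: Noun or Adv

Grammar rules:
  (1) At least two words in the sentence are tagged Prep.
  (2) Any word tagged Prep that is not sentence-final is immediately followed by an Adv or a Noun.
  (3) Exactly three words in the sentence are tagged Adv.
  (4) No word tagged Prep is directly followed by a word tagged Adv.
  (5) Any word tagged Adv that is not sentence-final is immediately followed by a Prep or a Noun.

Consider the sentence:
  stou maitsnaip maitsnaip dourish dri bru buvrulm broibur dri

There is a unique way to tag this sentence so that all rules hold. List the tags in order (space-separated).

Candidates per position — 1:stou {Noun,Adv}; 2:maitsnaip {Noun,Adv}; 3:maitsnaip {Noun,Adv}; 4:dourish {Noun}; 5:dri {Prep}; 6:bru {Noun}; 7:buvrulm {Noun}; 8:broibur {Adv}; 9:dri {Prep}.
The remaining ambiguous positions (1, 2, 3) are resolved jointly — only one combination satisfies every rule.
The unique satisfying tagging is: Adv Noun Adv Noun Prep Noun Noun Adv Prep.
Checking: rule 1 ✓; rule 2 ✓; rule 3 ✓; rule 4 ✓; rule 5 ✓.

Adv Noun Adv Noun Prep Noun Noun Adv Prep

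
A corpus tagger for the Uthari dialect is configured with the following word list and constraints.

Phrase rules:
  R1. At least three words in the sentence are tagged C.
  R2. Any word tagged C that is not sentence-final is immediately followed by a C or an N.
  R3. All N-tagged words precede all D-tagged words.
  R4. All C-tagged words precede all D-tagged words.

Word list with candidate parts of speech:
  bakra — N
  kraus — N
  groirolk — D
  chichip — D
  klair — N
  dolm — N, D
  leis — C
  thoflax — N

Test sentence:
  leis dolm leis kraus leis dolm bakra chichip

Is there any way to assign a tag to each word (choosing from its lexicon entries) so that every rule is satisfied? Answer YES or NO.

Candidates per position — 1:leis {C}; 2:dolm {N,D}; 3:leis {C}; 4:kraus {N}; 5:leis {C}; 6:dolm {N,D}; 7:bakra {N}; 8:chichip {D}.
One satisfying assignment: C N C N C N N D.
Checking: rule 1 ✓; rule 2 ✓; rule 3 ✓; rule 4 ✓.

YES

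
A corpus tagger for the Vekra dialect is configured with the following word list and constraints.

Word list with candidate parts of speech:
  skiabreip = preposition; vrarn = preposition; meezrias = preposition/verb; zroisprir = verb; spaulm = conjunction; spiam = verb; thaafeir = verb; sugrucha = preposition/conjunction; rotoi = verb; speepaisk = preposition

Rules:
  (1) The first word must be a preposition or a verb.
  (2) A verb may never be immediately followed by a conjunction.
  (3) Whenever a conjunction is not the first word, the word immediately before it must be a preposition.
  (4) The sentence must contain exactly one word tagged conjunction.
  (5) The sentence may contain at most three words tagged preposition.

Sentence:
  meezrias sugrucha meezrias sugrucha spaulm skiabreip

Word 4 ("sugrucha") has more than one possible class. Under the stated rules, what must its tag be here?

preposition

Candidates per position — 1:meezrias {preposition,verb}; 2:sugrucha {preposition,conjunction}; 3:meezrias {preposition,verb}; 4:sugrucha {preposition,conjunction}; 5:spaulm {conjunction}; 6:skiabreip {preposition}.
Word 2 cannot be conjunction — rule 4 would then fail for every completion. It is preposition.
Word 4 cannot be conjunction — rule 3 would then fail for every completion. It is preposition.
Word 1 cannot be preposition — rule 5 would then fail for every completion. It is verb.
Word 3 cannot be preposition — rule 5 would then fail for every completion. It is verb.
That leaves exactly one tagging: verb preposition verb preposition conjunction preposition.
Rule-by-rule: rule 1 ✓; rule 2 ✓; rule 3 ✓; rule 4 ✓; rule 5 ✓.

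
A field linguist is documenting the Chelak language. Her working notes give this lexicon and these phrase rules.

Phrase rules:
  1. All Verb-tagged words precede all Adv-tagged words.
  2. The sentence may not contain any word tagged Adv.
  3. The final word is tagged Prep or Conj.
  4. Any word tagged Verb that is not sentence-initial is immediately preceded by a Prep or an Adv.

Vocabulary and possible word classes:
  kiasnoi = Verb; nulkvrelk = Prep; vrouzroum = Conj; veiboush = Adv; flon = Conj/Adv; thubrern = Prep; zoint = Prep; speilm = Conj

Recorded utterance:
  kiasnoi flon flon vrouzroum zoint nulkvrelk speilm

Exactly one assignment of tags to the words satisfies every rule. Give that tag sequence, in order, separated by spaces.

Candidates per position — 1:kiasnoi {Verb}; 2:flon {Conj,Adv}; 3:flon {Conj,Adv}; 4:vrouzroum {Conj}; 5:zoint {Prep}; 6:nulkvrelk {Prep}; 7:speilm {Conj}.
At position 2, choosing Adv makes rule 2 impossible to satisfy; hence Conj.
At position 3, choosing Adv makes rule 2 impossible to satisfy; hence Conj.
The only consistent sequence is: Verb Conj Conj Conj Prep Prep Conj.
Check: rule 1 satisfied; rule 2 satisfied; rule 3 satisfied; rule 4 satisfied.

Verb Conj Conj Conj Prep Prep Conj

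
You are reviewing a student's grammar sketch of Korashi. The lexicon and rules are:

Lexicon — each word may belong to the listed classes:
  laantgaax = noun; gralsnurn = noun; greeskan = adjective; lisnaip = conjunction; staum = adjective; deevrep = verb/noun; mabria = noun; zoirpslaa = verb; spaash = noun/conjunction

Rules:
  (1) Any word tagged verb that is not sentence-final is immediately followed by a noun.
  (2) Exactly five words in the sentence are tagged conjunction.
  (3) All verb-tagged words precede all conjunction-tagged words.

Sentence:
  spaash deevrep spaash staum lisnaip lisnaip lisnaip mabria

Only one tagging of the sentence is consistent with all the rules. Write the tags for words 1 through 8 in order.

Candidates per position — 1:spaash {noun,conjunction}; 2:deevrep {verb,noun}; 3:spaash {noun,conjunction}; 4:staum {adjective}; 5:lisnaip {conjunction}; 6:lisnaip {conjunction}; 7:lisnaip {conjunction}; 8:mabria {noun}.
Word 1 cannot be noun — rule 2 would then fail for every completion. It is conjunction.
Word 2 cannot be verb — rule 3 would then fail for every completion. It is noun.
Word 3 cannot be noun — rule 2 would then fail for every completion. It is conjunction.
That leaves exactly one tagging: conjunction noun conjunction adjective conjunction conjunction conjunction noun.
Rule-by-rule: rule 1 ok; rule 2 ok; rule 3 ok.

conjunction noun conjunction adjective conjunction conjunction conjunction noun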